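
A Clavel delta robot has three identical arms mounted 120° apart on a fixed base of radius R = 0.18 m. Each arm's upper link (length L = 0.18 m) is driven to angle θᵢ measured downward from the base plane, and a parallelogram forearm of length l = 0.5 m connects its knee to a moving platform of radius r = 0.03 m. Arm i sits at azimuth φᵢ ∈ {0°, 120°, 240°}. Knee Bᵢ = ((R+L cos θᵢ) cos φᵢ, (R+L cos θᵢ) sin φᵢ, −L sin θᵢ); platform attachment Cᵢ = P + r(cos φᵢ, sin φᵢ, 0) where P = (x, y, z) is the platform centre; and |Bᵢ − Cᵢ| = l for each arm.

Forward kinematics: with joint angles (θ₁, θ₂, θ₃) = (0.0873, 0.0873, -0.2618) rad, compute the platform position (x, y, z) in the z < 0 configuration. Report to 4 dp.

arm 1 at φ=0.0°: ρ1 = 0.3293;  O1 = (0.3293, 0.0000, -0.0157)
arm 2 at φ=120.0°: ρ2 = 0.3293;  O2 = (-0.1647, 0.2852, -0.0157)
arm 3 at φ=240.0°: ρ3 = 0.3239;  O3 = (-0.1619, -0.2805, 0.0466)
subtract pairs → two planes through P
[-0.9879 0.5704 0.0000]·P = 0.0000;  [-0.9825 -0.5610 0.1246]·P = -0.0016
det = 1.1146;  x = 0.0008+0.0637z,  y = 0.0014+0.1104z
sphere 1 gives Az²+Bz+C=0 with A=1.0163, B=-0.0102, C=-0.1419;  B²−4AC=0.5767;  roots -0.3686, 0.3786;  negative root z = -0.3686
x = -0.0227, y = -0.0393

(-0.0227, -0.0393, -0.3686)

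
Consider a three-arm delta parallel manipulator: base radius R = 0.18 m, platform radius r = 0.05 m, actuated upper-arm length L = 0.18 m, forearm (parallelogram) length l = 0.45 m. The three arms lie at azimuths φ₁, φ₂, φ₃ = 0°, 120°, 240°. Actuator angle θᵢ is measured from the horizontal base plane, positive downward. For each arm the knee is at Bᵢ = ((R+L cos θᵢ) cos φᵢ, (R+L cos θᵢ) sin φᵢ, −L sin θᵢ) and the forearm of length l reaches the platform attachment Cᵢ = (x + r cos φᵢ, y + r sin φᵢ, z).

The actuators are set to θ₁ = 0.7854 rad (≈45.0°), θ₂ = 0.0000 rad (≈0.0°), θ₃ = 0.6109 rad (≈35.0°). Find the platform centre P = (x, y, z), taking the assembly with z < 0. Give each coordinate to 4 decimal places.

centre 1 = (0.2573·cos0.0°, 0.2573·sin0.0°, -0.1273) = (0.2573, 0.0000, -0.1273)
centre 2 = (0.3100·cos120.0°, 0.3100·sin120.0°, 0.0000) = (-0.1550, 0.2685, 0.0000)
φ3=240.0°: virtual centre (-0.1387, -0.2403, -0.1032), radius l
eliminate P² terms by subtracting sphere 1 from 2 and 3
linear system: -0.8246x+0.5369y = 0.0137−0.2546z; -0.7920x+-0.4805y = 0.0052−0.0481z
det = 0.8215;  x = -0.0114+0.1803z,  y = 0.0080+-0.1972z
into |P−centre ₁|² = l²: 1.0714z² + 0.1545z + -0.1140 = 0;  Δ = 0.5125;  z = -0.4062 or 0.2620 → z<0 root = -0.4062
x = -0.0847, y = 0.0880

(-0.0847, 0.0880, -0.4062)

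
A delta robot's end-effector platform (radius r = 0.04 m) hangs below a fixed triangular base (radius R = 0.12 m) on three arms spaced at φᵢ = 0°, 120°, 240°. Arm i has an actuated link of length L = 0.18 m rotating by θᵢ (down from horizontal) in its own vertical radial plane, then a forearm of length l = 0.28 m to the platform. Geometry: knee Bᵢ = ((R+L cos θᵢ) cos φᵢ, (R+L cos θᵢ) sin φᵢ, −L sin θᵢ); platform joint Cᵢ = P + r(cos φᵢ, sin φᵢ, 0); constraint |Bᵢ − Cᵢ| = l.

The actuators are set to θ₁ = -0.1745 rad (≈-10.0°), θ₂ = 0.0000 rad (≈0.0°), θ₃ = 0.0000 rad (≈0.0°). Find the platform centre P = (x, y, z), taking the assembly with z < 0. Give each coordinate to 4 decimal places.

(0.0071, 0.0000, -0.0944)

arm 1 at φ=0.0°: (R−r)+L cos θ1 = 0.2573;  centre 1 = (0.2573, 0.0000, 0.0313)
φ2=120.0°: virtual centre (-0.1300, 0.2252, 0.0000), radius l
φ3=240.0°: virtual centre (-0.1300, -0.2252, 0.0000), radius l
eliminate P² terms by subtracting sphere 1 from 2 and 3
linear system: -0.7745x+0.4503y = 0.0004−-0.0625z; -0.7745x+-0.4503y = 0.0004−-0.0625z
Cramer: x(z) = -0.0006-0.0807z;  y(z) = 0.0000+0.0000z
into |P−centre ₁|² = l²: 1.0065z² + -0.0209z + -0.0109 = 0;  Δ = 0.0445;  z = -0.0944 or 0.1152 → z<0 root = -0.0944
x = 0.0071, y = 0.0000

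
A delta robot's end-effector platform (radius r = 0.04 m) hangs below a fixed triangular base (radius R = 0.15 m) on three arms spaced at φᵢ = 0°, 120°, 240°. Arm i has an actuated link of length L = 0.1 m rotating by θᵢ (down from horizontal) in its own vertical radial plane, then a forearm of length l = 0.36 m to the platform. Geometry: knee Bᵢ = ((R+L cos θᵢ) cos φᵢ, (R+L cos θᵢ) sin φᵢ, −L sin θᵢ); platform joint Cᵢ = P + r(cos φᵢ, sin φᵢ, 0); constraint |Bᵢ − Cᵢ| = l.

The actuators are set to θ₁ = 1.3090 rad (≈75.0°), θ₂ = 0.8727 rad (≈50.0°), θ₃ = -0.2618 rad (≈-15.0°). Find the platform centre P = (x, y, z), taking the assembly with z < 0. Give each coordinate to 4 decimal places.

φ1=0.0°: virtual centre (0.1359, 0.0000, -0.0966), radius l
centre 2 = (0.1743·cos120.0°, 0.1743·sin120.0°, -0.0766) = (-0.0871, 0.1509, -0.0766)
centre 3 = (0.2066·cos240.0°, 0.2066·sin240.0°, 0.0259) = (-0.1033, -0.1789, 0.0259)
subtract pairs → two planes through P
linear system: -0.4460x+0.3019y = 0.0084−0.0400z; -0.4784x+-0.3578y = 0.0156−0.2449z
Cramer: x(z) = -0.0254+0.2903z;  y(z) = -0.0095+0.2965z
into |P−centre ₁|² = l²: 1.1722z² + 0.0939z + -0.0942 = 0;  Δ = 0.4504;  z = -0.3263 or 0.2462 → z<0 root = -0.3263
x = -0.1201, y = -0.1063

(-0.1201, -0.1063, -0.3263)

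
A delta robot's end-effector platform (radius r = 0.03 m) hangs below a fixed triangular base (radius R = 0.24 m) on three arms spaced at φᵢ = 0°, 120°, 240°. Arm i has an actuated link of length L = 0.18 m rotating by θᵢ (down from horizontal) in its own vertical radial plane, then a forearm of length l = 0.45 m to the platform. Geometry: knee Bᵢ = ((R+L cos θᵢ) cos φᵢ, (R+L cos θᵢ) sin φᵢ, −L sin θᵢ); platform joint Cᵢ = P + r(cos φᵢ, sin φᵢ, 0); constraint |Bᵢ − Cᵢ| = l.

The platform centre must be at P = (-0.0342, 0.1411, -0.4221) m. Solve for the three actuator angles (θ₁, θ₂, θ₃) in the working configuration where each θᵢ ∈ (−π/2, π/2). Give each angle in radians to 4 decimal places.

arm 1 (φ=0.0°): x'=-0.0342, y'=0.1411
  A=0.2442, B=-0.4221, C=(l²−L²−A²−y'²−z²)/(2L)=-0.2434
  θ1 = atan2(B,A) + arccos(C/0.4876) = 1.0470
φ2=120.0° → target in arm frame (0.1393, -0.0409)
  A=0.0707, B=-0.4221, C=(l²−L²−A²−y'²−z²)/(2L)=-0.0410
  θ2 = atan2(B,A) + arccos(C/0.4280) = 0.2618
φ3=240.0° → target in arm frame (-0.1051, -0.1002)
  e−x'=0.3151;  (l²−L²−(e−x')²−y'²−z²)/2L = -0.3261
  √(A²+B²)=0.5267;  θ3 = -0.9295+2.2383 ≈ 1.3088

θ₁ = 1.0470, θ₂ = 0.2618, θ₃ = 1.3088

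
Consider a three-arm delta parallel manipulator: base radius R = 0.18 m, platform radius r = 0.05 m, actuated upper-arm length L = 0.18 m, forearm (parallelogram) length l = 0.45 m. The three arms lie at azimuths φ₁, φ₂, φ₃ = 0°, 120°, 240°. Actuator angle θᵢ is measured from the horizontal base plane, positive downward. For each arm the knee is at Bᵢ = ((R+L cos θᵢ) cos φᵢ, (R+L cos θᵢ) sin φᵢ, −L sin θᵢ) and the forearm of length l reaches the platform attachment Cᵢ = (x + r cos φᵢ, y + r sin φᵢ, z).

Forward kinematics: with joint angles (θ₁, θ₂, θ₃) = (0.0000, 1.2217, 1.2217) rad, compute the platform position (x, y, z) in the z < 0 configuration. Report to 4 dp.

(0.2219, 0.0000, -0.4413)

S1 = (0.3100·cos0.0°, 0.3100·sin0.0°, 0.0000) = (0.3100, 0.0000, 0.0000)
arm 2 at φ=120.0°: (R−r)+L cos θ2 = 0.1916;  S2 = (-0.0958, 0.1659, -0.1691)
arm 3 at φ=240.0°: (R−r)+L cos θ3 = 0.1916;  S3 = (-0.0958, -0.1659, -0.1691)
subtract pairs → two planes through P
[-0.8116 0.3318 -0.3383]·P = -0.0308;  [-0.8116 -0.3318 -0.3383]·P = -0.0308
Cramer: x(z) = 0.0379-0.4168z;  y(z) = 0.0000+0.0000z
into |P−S₁|² = l²: 1.1737z² + 0.2268z + -0.1285 = 0;  Δ = 0.6547;  z = -0.4413 or 0.2481 → z<0 root = -0.4413
x = 0.2219, y = 0.0000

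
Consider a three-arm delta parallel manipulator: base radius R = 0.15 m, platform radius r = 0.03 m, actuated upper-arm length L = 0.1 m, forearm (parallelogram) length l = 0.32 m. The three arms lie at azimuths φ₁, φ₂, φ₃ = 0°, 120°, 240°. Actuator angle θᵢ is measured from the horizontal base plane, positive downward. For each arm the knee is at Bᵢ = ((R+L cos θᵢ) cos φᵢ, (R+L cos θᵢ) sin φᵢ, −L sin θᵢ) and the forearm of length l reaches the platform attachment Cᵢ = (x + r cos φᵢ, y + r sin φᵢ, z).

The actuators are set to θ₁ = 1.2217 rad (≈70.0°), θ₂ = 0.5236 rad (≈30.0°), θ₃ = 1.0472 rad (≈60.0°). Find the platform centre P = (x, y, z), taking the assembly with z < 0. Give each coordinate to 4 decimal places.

arm 1 at φ=0.0°: ρ1 = 0.1542;  centre 1 = (0.1542, 0.0000, -0.0940)
φ2=120.0°: virtual centre (-0.1033, 0.1789, -0.0500), radius l
φ3=240.0°: virtual centre (-0.0850, -0.1472, -0.0866), radius l
|centre ₂|²−|centre ₁|² = 0.0126;  |centre ₃|²−|centre ₁|² = 0.0038
plane₁₂: -0.5150x+0.3578y+0.0879z = 0.0126
Cramer: x(z) = -0.0157+0.0965z;  y(z) = 0.0126-0.1068z
quadratic in z: (1.0207)z²+(0.1525)z+(-0.0646)=0, √Δ=0.5355 → z ∈ {-0.3370, 0.1877}; z = -0.3370 (taking z<0)
x = -0.0482, y = 0.0486

(-0.0482, 0.0486, -0.3370)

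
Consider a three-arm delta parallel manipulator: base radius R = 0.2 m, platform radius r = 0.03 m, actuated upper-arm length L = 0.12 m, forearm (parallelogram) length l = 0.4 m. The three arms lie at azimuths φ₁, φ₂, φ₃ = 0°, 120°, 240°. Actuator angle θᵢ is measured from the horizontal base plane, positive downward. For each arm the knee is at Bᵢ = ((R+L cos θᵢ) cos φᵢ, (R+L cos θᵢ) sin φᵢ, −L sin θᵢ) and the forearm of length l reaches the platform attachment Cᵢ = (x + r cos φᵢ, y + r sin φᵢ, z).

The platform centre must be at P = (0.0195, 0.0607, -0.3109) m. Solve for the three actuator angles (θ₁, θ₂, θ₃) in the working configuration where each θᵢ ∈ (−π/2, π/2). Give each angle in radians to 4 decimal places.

θ₁ = 0.1746, θ₂ = -0.0001, θ₃ = 0.6977

φ1=0.0° → target in arm frame (0.0195, 0.0607)
  e−x'=0.1505;  (l²−L²−(e−x')²−y'²−z²)/2L = 0.0942
  θ1 = atan2(B,A) + arccos(C/0.3454) = 0.1746
arm 2 (φ=120.0°): x'=0.0428, y'=-0.0472
  A cos θ + B sin θ = C:  0.1272·cos θ + -0.3109·sin θ = 0.1272
  γ=atan2(-0.3109,0.1272)=-1.1825;  ψ=arccos(0.3788)=1.1823;  θ2=γ+ψ≈-0.0001
arm 3 (φ=240.0°): x'=-0.0623, y'=-0.0135
  e−x'=0.2323;  (l²−L²−(e−x')²−y'²−z²)/2L = -0.0217
  √(A²+B²)=0.3881;  θ3 = -0.9291+1.6268 ≈ 0.6977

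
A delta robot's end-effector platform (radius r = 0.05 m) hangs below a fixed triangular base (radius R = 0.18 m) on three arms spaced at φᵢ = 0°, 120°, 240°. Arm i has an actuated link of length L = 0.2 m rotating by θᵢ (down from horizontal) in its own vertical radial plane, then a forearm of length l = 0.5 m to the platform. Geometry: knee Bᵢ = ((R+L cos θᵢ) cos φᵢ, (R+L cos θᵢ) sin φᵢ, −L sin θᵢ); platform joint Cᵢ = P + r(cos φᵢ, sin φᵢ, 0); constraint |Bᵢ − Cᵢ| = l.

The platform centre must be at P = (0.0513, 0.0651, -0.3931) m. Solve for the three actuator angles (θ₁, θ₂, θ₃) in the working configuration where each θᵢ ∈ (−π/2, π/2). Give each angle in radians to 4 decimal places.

rotate P by −φ1: (0.0513, 0.0651, -0.3931)
  e−x'=0.0787;  (l²−L²−(e−x')²−y'²−z²)/2L = 0.1126
  √(A²+B²)=0.4009;  θ1 = -1.3732+1.2861 ≈ -0.0871
φ2=120.0° → target in arm frame (0.0307, -0.0770)
  A=0.0993, B=-0.3931, C=(l²−L²−A²−y'²−z²)/(2L)=0.0992
  γ=atan2(-0.3931,0.0993)=-1.3234;  ψ=arccos(0.2447)=1.3235;  θ2=γ+ψ≈0.0001
rotate P by −φ3: (-0.0820, 0.0119, -0.3931)
  A=0.2120, B=-0.3931, C=(l²−L²−A²−y'²−z²)/(2L)=0.0259
  θ3 = atan2(B,A) + arccos(C/0.4466) = 0.4365

θ₁ = -0.0871, θ₂ = 0.0001, θ₃ = 0.4365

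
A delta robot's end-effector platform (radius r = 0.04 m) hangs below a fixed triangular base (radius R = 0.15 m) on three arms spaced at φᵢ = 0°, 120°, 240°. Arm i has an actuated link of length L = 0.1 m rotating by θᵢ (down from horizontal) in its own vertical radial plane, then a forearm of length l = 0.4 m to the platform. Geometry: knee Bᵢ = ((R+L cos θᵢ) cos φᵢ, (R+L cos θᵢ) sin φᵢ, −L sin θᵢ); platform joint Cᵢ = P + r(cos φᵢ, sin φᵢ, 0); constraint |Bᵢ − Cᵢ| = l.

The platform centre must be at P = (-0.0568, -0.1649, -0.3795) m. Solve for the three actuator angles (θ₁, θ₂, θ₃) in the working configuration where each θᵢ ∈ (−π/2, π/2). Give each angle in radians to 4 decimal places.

rotate P by −φ1: (-0.0568, -0.1649, -0.3795)
  A cos θ + B sin θ = C:  0.1668·cos θ + -0.3795·sin θ = -0.2452
  γ=atan2(-0.3795,0.1668)=-1.1567;  ψ=arccos(-0.5914)=2.2036;  θ1=γ+ψ≈1.0469
rotate P by −φ2: (-0.1144, 0.1316, -0.3795)
  A=0.2244, B=-0.3795, C=(l²−L²−A²−y'²−z²)/(2L)=-0.3085
  θ2 = atan2(B,A) + arccos(C/0.4409) = 1.3092
arm 3 (φ=240.0°): x'=0.1712, y'=0.0333
  e−x'=-0.0612;  (l²−L²−(e−x')²−y'²−z²)/2L = 0.0056
  θ3 = atan2(B,A) + arccos(C/0.3844) = -0.1746

θ₁ = 1.0469, θ₂ = 1.3092, θ₃ = -0.1746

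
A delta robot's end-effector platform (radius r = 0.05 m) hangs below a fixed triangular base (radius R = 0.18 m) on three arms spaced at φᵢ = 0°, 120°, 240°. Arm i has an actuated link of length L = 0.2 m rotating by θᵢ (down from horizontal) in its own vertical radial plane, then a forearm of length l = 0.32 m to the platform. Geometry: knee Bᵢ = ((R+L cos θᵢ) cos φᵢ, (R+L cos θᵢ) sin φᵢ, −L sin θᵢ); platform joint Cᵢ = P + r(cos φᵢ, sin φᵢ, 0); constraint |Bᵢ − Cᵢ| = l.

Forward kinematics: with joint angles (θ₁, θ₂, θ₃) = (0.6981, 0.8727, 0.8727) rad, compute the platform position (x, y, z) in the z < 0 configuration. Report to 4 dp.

φ1=0.0°: virtual centre (0.2832, 0.0000, -0.1286), radius l
arm 2 at φ=120.0°: (R−r)+L cos θ2 = 0.2586;  O2 = (-0.1293, 0.2239, -0.1532)
φ3=240.0°: virtual centre (-0.1293, -0.2239, -0.1532), radius l
eliminate P² terms by subtracting sphere 1 from 2 and 3
[-0.8250 0.4478 -0.0493]·P = -0.0064;  [-0.8250 -0.4478 -0.0493]·P = -0.0064
det = 0.7389;  x = 0.0078+-0.0598z,  y = 0.0000+0.0000z
into |P−O₁|² = l²: 1.0036z² + 0.2900z + -0.0100 = 0;  Δ = 0.1243;  z = -0.3202 or 0.0311 → z<0 root = -0.3202
x = 0.0269, y = 0.0000

(0.0269, 0.0000, -0.3202)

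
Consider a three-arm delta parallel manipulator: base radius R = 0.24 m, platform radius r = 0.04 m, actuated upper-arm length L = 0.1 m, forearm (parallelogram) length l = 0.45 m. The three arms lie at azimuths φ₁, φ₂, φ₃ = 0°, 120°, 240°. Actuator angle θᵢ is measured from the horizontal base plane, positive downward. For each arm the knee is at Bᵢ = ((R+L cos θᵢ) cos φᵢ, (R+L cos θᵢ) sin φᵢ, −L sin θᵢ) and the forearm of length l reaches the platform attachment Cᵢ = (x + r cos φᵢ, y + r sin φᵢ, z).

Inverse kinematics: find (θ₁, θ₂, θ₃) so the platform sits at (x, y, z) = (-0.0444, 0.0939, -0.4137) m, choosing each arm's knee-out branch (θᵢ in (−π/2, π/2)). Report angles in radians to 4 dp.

rotate P by −φ1: (-0.0444, 0.0939, -0.4137)
  e−x'=0.2444;  (l²−L²−(e−x')²−y'²−z²)/2L = -0.2360
  θ1 = atan2(B,A) + arccos(C/0.4805) = 1.0470
rotate P by −φ2: (0.1035, -0.0085, -0.4137)
  A=0.0965, B=-0.4137, C=(l²−L²−A²−y'²−z²)/(2L)=0.0599
  γ=atan2(-0.4137,0.0965)=-1.3417;  ψ=arccos(0.1409)=1.4294;  θ2=γ+ψ≈0.0877
φ3=240.0° → target in arm frame (-0.0591, -0.0854)
  A cos θ + B sin θ = C:  0.2591·cos θ + -0.4137·sin θ = -0.2654
  γ=atan2(-0.4137,0.2591)=-1.0112;  ψ=arccos(-0.5437)=2.1457;  θ3=γ+ψ≈1.1344

θ₁ = 1.0470, θ₂ = 0.0877, θ₃ = 1.1344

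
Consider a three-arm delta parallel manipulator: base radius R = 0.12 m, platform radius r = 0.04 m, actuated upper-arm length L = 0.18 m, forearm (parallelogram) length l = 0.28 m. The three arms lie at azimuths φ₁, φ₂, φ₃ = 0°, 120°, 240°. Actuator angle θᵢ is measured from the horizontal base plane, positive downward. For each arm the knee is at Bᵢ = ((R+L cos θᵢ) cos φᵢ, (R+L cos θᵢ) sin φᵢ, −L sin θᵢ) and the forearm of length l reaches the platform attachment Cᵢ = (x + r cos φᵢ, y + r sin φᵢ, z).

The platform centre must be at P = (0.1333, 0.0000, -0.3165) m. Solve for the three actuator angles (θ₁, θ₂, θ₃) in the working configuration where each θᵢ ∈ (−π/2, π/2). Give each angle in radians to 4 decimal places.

θ₁ = 0.3492, θ₂ = 1.2217, θ₃ = 1.2217

rotate P by −φ1: (0.1333, 0.0000, -0.3165)
  e−x'=-0.0533;  (l²−L²−(e−x')²−y'²−z²)/2L = -0.1584
  √(A²+B²)=0.3210;  θ1 = -1.7376+2.0868 ≈ 0.3492
φ2=120.0° → target in arm frame (-0.0666, -0.1154)
  A=0.1466, B=-0.3165, C=(l²−L²−A²−y'²−z²)/(2L)=-0.2472
  √(A²+B²)=0.3488;  θ2 = -1.1369+2.3586 ≈ 1.2217
rotate P by −φ3: (-0.0667, 0.1154, -0.3165)
  e−x'=0.1467;  (l²−L²−(e−x')²−y'²−z²)/2L = -0.2472
  √(A²+B²)=0.3488;  θ3 = -1.1369+2.3586 ≈ 1.2217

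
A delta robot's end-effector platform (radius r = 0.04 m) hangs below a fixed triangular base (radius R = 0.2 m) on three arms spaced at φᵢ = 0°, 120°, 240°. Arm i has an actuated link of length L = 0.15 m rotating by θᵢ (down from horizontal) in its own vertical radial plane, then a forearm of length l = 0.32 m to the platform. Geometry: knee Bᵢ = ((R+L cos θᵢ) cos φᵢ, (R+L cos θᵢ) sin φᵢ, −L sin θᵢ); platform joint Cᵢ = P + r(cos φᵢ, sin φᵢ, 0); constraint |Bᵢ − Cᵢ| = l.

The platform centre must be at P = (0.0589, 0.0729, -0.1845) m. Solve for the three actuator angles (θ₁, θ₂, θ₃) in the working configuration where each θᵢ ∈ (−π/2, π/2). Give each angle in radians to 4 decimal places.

arm 1 (φ=0.0°): x'=0.0589, y'=0.0729
  A cos θ + B sin θ = C:  0.1011·cos θ + -0.1845·sin θ = 0.1011
  θ1 = atan2(B,A) + arccos(C/0.2104) = 0.0001
φ2=120.0° → target in arm frame (0.0337, -0.0875)
  e−x'=0.1263;  (l²−L²−(e−x')²−y'²−z²)/2L = 0.0742
  γ=atan2(-0.1845,0.1263)=-0.9705;  ψ=arccos(0.3318)=1.2326;  θ2=γ+ψ≈0.2622
arm 3 (φ=240.0°): x'=-0.0926, y'=0.0146
  A=0.2526, B=-0.1845, C=(l²−L²−A²−y'²−z²)/(2L)=-0.0605
  √(A²+B²)=0.3128;  θ3 = -0.6309+1.7654 ≈ 1.1346

θ₁ = 0.0001, θ₂ = 0.2622, θ₃ = 1.1346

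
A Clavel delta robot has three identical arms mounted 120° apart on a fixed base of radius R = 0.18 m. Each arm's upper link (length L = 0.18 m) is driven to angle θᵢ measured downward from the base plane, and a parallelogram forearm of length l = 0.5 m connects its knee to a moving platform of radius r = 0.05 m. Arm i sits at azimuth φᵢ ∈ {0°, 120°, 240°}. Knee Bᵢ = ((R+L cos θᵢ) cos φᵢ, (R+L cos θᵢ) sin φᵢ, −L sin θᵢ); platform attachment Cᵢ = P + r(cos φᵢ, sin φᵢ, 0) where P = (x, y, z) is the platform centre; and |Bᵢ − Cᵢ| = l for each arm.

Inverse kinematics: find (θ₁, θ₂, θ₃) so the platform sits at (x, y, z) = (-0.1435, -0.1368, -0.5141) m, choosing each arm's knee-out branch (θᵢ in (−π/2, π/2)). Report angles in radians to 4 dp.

θ₁ = 1.2216, θ₂ = 0.9595, θ₃ = 0.1743

arm 1 (φ=0.0°): x'=-0.1435, y'=-0.1368
  e−x'=0.2735;  (l²−L²−(e−x')²−y'²−z²)/2L = -0.3895
  θ1 = atan2(B,A) + arccos(C/0.5823) = 1.2216
arm 2 (φ=120.0°): x'=-0.0467, y'=0.1927
  A cos θ + B sin θ = C:  0.1767·cos θ + -0.5141·sin θ = -0.3196
  γ=atan2(-0.5141,0.1767)=-1.2397;  ψ=arccos(-0.5879)=2.1992;  θ2=γ+ψ≈0.9595
rotate P by −φ3: (0.1902, -0.0559, -0.5141)
  A cos θ + B sin θ = C:  -0.0602·cos θ + -0.5141·sin θ = -0.1485
  θ3 = atan2(B,A) + arccos(C/0.5176) = 0.1743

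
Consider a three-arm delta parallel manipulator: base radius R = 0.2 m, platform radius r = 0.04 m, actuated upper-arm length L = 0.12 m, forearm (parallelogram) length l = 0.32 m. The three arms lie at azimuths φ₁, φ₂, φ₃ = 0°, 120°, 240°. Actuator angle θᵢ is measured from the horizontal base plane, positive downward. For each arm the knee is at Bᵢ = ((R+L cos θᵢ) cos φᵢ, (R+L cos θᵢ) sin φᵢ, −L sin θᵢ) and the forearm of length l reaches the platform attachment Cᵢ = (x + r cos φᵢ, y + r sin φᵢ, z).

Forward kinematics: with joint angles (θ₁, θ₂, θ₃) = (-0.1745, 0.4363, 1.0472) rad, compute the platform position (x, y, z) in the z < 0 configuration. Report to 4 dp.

(0.0692, 0.0496, -0.2163)

S1 = (0.2782·cos0.0°, 0.2782·sin0.0°, 0.0208) = (0.2782, 0.0000, 0.0208)
S2 = (0.2688·cos120.0°, 0.2688·sin120.0°, -0.0507) = (-0.1344, 0.2328, -0.0507)
arm 3 at φ=240.0°: e+L cos θ3 = 0.2200;  S3 = (-0.1100, -0.1905, -0.1039)
subtract pairs → two planes through P
[-0.8251 0.4655 -0.1431]·P = -0.0030;  [-0.7764 -0.3811 -0.2495]·P = -0.0186
Cramer: x(z) = 0.0145-0.2525z;  y(z) = 0.0193-0.1403z
sphere 1 gives Az²+Bz+C=0 with A=1.0835, B=0.0861, C=-0.0321;  B²−4AC=0.1464;  roots -0.2163, 0.1369;  negative root z = -0.2163
x = 0.0692, y = 0.0496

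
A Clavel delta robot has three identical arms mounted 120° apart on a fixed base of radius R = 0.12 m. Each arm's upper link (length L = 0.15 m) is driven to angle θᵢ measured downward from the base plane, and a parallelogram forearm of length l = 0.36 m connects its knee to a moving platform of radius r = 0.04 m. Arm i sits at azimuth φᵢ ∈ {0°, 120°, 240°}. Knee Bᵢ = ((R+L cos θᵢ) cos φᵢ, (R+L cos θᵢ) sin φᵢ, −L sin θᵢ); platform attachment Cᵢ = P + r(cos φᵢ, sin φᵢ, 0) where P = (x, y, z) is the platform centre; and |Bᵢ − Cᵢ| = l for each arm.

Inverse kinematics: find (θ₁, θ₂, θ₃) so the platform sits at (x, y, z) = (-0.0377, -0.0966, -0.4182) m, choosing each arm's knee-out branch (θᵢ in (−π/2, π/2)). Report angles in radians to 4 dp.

φ1=0.0° → target in arm frame (-0.0377, -0.0966)
  e−x'=0.1177;  (l²−L²−(e−x')²−y'²−z²)/2L = -0.3033
  θ1 = atan2(B,A) + arccos(C/0.4344) = 1.0470
φ2=120.0° → target in arm frame (-0.0648, 0.0809)
  e−x'=0.1448;  (l²−L²−(e−x')²−y'²−z²)/2L = -0.3177
  γ=atan2(-0.4182,0.1448)=-1.2375;  ψ=arccos(-0.7179)=2.3716;  θ2=γ+ψ≈1.1341
φ3=240.0° → target in arm frame (0.1025, 0.0157)
  A=-0.0225, B=-0.4182, C=(l²−L²−A²−y'²−z²)/(2L)=-0.2285
  √(A²+B²)=0.4188;  θ3 = -1.6246+2.1478 ≈ 0.5233

θ₁ = 1.0470, θ₂ = 1.1341, θ₃ = 0.5233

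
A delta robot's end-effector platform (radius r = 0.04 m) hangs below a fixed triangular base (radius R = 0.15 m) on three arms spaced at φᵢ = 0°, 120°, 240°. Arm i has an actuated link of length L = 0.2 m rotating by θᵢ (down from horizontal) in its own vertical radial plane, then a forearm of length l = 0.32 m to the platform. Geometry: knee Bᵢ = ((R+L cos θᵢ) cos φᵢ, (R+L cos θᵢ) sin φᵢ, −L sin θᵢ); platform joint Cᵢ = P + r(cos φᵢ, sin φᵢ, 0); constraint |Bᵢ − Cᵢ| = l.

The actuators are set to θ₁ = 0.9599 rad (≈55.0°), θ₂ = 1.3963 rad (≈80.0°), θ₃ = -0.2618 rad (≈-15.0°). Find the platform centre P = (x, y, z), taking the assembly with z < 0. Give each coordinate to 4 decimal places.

(-0.0242, -0.1890, -0.2324)

arm 1 at φ=0.0°: e+L cos θ1 = 0.2247;  S1 = (0.2247, 0.0000, -0.1638)
S2 = (0.1447·cos120.0°, 0.1447·sin120.0°, -0.1970) = (-0.0724, 0.1253, -0.1970)
arm 3 at φ=240.0°: e+L cos θ3 = 0.3032;  S3 = (-0.1516, -0.2626, 0.0518)
eliminate P² terms by subtracting sphere 1 from 2 and 3
plane₁₂: -0.5942x+0.2507y+-0.0663z = -0.0176
det = 0.5007;  x = 0.0098+0.1464z,  y = -0.0469+0.6113z
quadratic in z: (1.3951)z²+(0.2074)z+(-0.0272)=0, √Δ=0.4412 → z ∈ {-0.2324, 0.0838}; z = -0.2324 (taking z<0)
x = -0.0242, y = -0.1890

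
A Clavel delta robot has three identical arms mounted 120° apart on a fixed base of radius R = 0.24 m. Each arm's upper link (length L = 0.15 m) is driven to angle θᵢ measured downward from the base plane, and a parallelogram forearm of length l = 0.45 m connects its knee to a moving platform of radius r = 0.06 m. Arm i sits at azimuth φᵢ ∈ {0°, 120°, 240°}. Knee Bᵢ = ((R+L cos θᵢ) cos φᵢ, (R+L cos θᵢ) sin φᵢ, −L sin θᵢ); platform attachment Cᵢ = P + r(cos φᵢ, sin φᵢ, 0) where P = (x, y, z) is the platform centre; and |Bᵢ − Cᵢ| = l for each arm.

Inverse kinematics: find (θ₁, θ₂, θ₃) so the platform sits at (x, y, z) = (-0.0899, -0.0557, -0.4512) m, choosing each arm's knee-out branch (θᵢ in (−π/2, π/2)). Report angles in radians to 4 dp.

rotate P by −φ1: (-0.0899, -0.0557, -0.4512)
  A=0.2699, B=-0.4512, C=(l²−L²−A²−y'²−z²)/(2L)=-0.3318
  γ=atan2(-0.4512,0.2699)=-1.0317;  ψ=arccos(-0.6310)=2.2537;  θ1=γ+ψ≈1.2219
arm 2 (φ=120.0°): x'=-0.0033, y'=0.1057
  e−x'=0.1833;  (l²−L²−(e−x')²−y'²−z²)/2L = -0.2278
  θ2 = atan2(B,A) + arccos(C/0.4870) = 0.8727
φ3=240.0° → target in arm frame (0.0932, -0.0500)
  e−x'=0.0868;  (l²−L²−(e−x')²−y'²−z²)/2L = -0.1121
  γ=atan2(-0.4512,0.0868)=-1.3807;  ψ=arccos(-0.2439)=1.8172;  θ3=γ+ψ≈0.4365

θ₁ = 1.2219, θ₂ = 0.8727, θ₃ = 0.4365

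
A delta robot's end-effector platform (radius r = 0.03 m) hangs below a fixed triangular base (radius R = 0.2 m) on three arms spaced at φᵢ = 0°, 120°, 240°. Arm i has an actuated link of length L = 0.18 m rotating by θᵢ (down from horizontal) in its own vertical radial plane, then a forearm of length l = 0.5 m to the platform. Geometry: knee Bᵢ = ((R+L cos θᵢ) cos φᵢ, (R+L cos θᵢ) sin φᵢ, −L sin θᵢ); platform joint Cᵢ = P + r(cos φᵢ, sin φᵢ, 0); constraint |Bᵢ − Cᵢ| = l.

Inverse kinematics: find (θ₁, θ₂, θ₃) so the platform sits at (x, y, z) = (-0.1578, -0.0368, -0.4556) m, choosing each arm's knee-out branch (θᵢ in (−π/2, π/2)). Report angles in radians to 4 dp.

rotate P by −φ1: (-0.1578, -0.0368, -0.4556)
  A=0.3278, B=-0.4556, C=(l²−L²−A²−y'²−z²)/(2L)=-0.2744
  θ1 = atan2(B,A) + arccos(C/0.5613) = 1.1345
rotate P by −φ2: (0.0470, 0.1551, -0.4556)
  A cos θ + B sin θ = C:  0.1230·cos θ + -0.4556·sin θ = -0.0809
  √(A²+B²)=0.4719;  θ2 = -1.3072+1.7432 ≈ 0.4360
φ3=240.0° → target in arm frame (0.1108, -0.1183)
  A=0.0592, B=-0.4556, C=(l²−L²−A²−y'²−z²)/(2L)=-0.0207
  √(A²+B²)=0.4594;  θ3 = -1.4415+1.6159 ≈ 0.1744

θ₁ = 1.1345, θ₂ = 0.4360, θ₃ = 0.1744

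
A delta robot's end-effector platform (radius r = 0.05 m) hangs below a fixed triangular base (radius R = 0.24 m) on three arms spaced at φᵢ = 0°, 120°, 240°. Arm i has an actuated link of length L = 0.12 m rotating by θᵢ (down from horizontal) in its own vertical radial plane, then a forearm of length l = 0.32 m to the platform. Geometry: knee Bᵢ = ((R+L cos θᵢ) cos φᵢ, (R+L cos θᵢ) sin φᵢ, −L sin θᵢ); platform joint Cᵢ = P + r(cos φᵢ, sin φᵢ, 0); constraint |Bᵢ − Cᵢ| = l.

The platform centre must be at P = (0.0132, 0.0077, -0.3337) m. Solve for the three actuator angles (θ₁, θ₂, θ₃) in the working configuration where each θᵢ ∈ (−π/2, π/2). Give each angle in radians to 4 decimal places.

θ₁ = 1.1348, θ₂ = 1.2217, θ₃ = 1.3090

arm 1 (φ=0.0°): x'=0.0132, y'=0.0077
  e−x'=0.1768;  (l²−L²−(e−x')²−y'²−z²)/2L = -0.2278
  θ1 = atan2(B,A) + arccos(C/0.3776) = 1.1348
arm 2 (φ=120.0°): x'=0.0001, y'=-0.0153
  A cos θ + B sin θ = C:  0.1899·cos θ + -0.3337·sin θ = -0.2486
  √(A²+B²)=0.3840;  θ2 = -1.0534+2.2750 ≈ 1.2217
rotate P by −φ3: (-0.0133, 0.0076, -0.3337)
  A=0.2033, B=-0.3337, C=(l²−L²−A²−y'²−z²)/(2L)=-0.2697
  γ=atan2(-0.3337,0.2033)=-1.0237;  ψ=arccos(-0.6903)=2.3327;  θ3=γ+ψ≈1.3090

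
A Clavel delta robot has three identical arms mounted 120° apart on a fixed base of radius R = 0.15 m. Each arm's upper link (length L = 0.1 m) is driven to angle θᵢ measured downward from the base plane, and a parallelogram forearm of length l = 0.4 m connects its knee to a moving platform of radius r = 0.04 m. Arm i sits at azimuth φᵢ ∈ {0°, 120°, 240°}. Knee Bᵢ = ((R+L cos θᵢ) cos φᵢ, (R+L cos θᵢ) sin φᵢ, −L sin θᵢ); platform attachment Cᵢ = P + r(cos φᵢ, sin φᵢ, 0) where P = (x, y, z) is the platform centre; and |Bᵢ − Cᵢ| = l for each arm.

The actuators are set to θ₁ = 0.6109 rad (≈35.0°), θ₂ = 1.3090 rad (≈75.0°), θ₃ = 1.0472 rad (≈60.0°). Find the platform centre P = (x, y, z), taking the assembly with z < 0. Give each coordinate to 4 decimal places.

(0.0759, -0.0310, -0.4389)

S1 = (0.1919·cos0.0°, 0.1919·sin0.0°, -0.0574) = (0.1919, 0.0000, -0.0574)
arm 2 at φ=120.0°: (R−r)+L cos θ2 = 0.1359;  S2 = (-0.0679, 0.1177, -0.0966)
S3 = (0.1600·cos240.0°, 0.1600·sin240.0°, -0.0866) = (-0.0800, -0.1386, -0.0866)
|S₂|²−|S₁|² = -0.0123;  |S₃|²−|S₁|² = -0.0070
linear system: -0.5197x+0.2354y = -0.0123−-0.0785z; -0.5438x+-0.2771y = -0.0070−-0.0585z
Cramer: x(z) = 0.0186-0.1305z;  y(z) = -0.0112+0.0451z
into |P−S₁|² = l²: 1.0191z² + 0.1589z + -0.1266 = 0;  Δ = 0.5412;  z = -0.4389 or 0.2829 → z<0 root = -0.4389
x = 0.0759, y = -0.0310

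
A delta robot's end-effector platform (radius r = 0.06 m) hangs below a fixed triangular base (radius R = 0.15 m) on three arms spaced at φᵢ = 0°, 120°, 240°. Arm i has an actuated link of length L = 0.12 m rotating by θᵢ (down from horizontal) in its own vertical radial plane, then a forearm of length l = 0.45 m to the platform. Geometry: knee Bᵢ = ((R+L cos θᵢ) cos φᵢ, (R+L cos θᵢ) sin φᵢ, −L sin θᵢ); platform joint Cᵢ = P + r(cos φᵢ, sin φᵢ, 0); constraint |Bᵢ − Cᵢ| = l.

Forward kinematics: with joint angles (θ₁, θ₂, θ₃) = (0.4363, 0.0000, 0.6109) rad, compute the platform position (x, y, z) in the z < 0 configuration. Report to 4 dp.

arm 1 at φ=0.0°: (R−r)+L cos θ1 = 0.1988;  O1 = (0.1988, 0.0000, -0.0507)
φ2=120.0°: virtual centre (-0.1050, 0.1819, 0.0000), radius l
arm 3 at φ=240.0°: (R−r)+L cos θ3 = 0.1883;  O3 = (-0.0941, -0.1631, -0.0688)
|O₂|²−|O₁|² = 0.0020;  |O₃|²−|O₁|² = -0.0019
plane₁₂: -0.6075x+0.3637y+0.1014z = 0.0020
Cramer: x(z) = 0.0001+0.0484z;  y(z) = 0.0057-0.1980z
quadratic in z: (1.0416)z²+(0.0800)z+(-0.1604)=0, √Δ=0.8214 → z ∈ {-0.4327, 0.3559}; z = -0.4327 (taking z<0)
x = -0.0209, y = 0.0914

(-0.0209, 0.0914, -0.4327)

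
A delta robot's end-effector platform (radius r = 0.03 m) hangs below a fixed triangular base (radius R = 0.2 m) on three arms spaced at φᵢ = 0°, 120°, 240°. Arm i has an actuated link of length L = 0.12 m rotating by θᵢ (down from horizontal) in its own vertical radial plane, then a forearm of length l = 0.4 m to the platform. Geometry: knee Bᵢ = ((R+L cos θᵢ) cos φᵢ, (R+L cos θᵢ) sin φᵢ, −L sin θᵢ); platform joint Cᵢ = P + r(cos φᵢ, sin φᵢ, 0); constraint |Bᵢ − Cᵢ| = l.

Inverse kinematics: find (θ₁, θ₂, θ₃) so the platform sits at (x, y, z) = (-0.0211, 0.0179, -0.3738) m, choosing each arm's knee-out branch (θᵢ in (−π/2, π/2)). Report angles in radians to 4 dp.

θ₁ = 0.7850, θ₂ = 0.5236, θ₃ = 0.6979

rotate P by −φ1: (-0.0211, 0.0179, -0.3738)
  A cos θ + B sin θ = C:  0.1911·cos θ + -0.3738·sin θ = -0.1290
  θ1 = atan2(B,A) + arccos(C/0.4198) = 0.7850
φ2=120.0° → target in arm frame (0.0261, 0.0093)
  A=0.1439, B=-0.3738, C=(l²−L²−A²−y'²−z²)/(2L)=-0.0622
  √(A²+B²)=0.4006;  θ2 = -1.2032+1.7268 ≈ 0.5236
φ3=240.0° → target in arm frame (-0.0050, -0.0272)
  e−x'=0.1750;  (l²−L²−(e−x')²−y'²−z²)/2L = -0.1061
  θ3 = atan2(B,A) + arccos(C/0.4127) = 0.6979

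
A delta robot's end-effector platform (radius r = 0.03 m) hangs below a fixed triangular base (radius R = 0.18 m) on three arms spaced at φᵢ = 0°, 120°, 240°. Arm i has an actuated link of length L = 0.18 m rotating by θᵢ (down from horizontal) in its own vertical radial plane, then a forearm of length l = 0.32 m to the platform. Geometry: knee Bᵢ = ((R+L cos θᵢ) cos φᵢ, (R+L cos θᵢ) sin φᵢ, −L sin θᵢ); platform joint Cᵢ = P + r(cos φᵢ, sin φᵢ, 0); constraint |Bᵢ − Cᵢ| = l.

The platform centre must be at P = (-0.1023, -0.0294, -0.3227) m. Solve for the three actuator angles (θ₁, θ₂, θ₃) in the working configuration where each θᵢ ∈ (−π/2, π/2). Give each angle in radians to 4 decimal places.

φ1=0.0° → target in arm frame (-0.1023, -0.0294)
  e−x'=0.2523;  (l²−L²−(e−x')²−y'²−z²)/2L = -0.2740
  θ1 = atan2(B,A) + arccos(C/0.4096) = 1.3964
rotate P by −φ2: (0.0257, 0.1033, -0.3227)
  e−x'=0.1243;  (l²−L²−(e−x')²−y'²−z²)/2L = -0.1674
  θ2 = atan2(B,A) + arccos(C/0.3458) = 0.8730
φ3=240.0° → target in arm frame (0.0766, -0.0739)
  A cos θ + B sin θ = C:  0.0734·cos θ + -0.3227·sin θ = -0.1249
  γ=atan2(-0.3227,0.0734)=-1.3472;  ψ=arccos(-0.3776)=1.9580;  θ3=γ+ψ≈0.6108

θ₁ = 1.3964, θ₂ = 0.8730, θ₃ = 0.6108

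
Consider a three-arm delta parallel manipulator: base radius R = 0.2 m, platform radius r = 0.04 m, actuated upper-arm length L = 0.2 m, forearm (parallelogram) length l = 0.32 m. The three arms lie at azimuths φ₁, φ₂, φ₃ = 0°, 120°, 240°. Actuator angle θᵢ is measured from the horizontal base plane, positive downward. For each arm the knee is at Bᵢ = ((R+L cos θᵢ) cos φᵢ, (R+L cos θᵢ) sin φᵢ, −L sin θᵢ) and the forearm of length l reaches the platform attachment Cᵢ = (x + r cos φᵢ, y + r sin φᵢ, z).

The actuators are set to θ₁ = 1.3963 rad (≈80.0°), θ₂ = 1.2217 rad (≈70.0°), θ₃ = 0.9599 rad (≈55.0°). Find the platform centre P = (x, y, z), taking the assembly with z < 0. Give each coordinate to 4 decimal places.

φ1=0.0°: virtual centre (0.1947, 0.0000, -0.1970), radius l
centre 2 = (0.2284·cos120.0°, 0.2284·sin120.0°, -0.1879) = (-0.1142, 0.1978, -0.1879)
centre 3 = (0.2747·cos240.0°, 0.2747·sin240.0°, -0.1638) = (-0.1374, -0.2379, -0.1638)
|centre ₂|²−|centre ₁|² = 0.0108;  |centre ₃|²−|centre ₁|² = 0.0256
plane₁₂: -0.6179x+0.3956y+0.0181z = 0.0108
det = 0.5567;  x = -0.0274+0.0625z,  y = -0.0155+0.0520z
quadratic in z: (1.0066)z²+(0.3645)z+(-0.0140)=0, √Δ=0.4351 → z ∈ {-0.3972, 0.0351}; z = -0.3972 (taking z<0)
x = -0.0522, y = -0.0362

(-0.0522, -0.0362, -0.3972)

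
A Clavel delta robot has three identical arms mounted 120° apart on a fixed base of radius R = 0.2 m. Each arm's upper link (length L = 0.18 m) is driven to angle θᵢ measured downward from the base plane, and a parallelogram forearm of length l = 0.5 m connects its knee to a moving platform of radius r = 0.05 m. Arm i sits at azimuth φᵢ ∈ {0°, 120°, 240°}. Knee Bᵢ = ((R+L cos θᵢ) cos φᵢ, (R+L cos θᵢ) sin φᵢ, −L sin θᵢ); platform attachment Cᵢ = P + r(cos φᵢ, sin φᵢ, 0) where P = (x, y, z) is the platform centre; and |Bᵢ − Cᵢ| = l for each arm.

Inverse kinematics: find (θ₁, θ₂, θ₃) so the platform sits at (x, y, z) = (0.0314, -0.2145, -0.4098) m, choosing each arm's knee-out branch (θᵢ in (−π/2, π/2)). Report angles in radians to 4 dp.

φ1=0.0° → target in arm frame (0.0314, -0.2145)
  A=0.1186, B=-0.4098, C=(l²−L²−A²−y'²−z²)/(2L)=-0.0289
  θ1 = atan2(B,A) + arccos(C/0.4266) = 0.3496
φ2=120.0° → target in arm frame (-0.2015, 0.0801)
  A cos θ + B sin θ = C:  0.3515·cos θ + -0.4098·sin θ = -0.2230
  γ=atan2(-0.4098,0.3515)=-0.8619;  ψ=arccos(-0.4130)=1.9966;  θ2=γ+ψ≈1.1347
arm 3 (φ=240.0°): x'=0.1701, y'=0.1344
  A cos θ + B sin θ = C:  -0.0201·cos θ + -0.4098·sin θ = 0.0866
  γ=atan2(-0.4098,-0.0201)=-1.6197;  ψ=arccos(0.2111)=1.3581;  θ3=γ+ψ≈-0.2617

θ₁ = 0.3496, θ₂ = 1.1347, θ₃ = -0.2617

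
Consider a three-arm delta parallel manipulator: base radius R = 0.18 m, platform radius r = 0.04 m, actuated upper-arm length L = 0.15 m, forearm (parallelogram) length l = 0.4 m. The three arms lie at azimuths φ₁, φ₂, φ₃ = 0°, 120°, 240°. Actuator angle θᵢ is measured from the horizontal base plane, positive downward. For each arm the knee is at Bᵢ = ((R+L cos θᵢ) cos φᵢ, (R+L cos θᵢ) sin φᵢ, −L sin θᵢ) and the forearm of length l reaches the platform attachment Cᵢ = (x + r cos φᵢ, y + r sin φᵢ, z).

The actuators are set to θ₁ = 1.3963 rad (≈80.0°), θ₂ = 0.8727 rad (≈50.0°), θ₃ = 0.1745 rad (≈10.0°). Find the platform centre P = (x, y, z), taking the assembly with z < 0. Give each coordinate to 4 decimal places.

S1 = (0.1660·cos0.0°, 0.1660·sin0.0°, -0.1477) = (0.1660, 0.0000, -0.1477)
S2 = (0.2364·cos120.0°, 0.2364·sin120.0°, -0.1149) = (-0.1182, 0.2047, -0.1149)
arm 3 at φ=240.0°: ρ3 = 0.2877;  S3 = (-0.1439, -0.2492, -0.0260)
eliminate P² terms by subtracting sphere 1 from 2 and 3
linear system: -0.5685x+0.4095y = 0.0197−0.0656z; -0.6198x+-0.4983y = 0.0341−0.2434z
Cramer: x(z) = -0.0443+0.2464z;  y(z) = -0.0133+0.1819z
quadratic in z: (1.0938)z²+(0.1870)z+(-0.0938)=0, √Δ=0.6673 → z ∈ {-0.3905, 0.2196}; z = -0.3905 (taking z<0)
x = -0.1405, y = -0.0843

(-0.1405, -0.0843, -0.3905)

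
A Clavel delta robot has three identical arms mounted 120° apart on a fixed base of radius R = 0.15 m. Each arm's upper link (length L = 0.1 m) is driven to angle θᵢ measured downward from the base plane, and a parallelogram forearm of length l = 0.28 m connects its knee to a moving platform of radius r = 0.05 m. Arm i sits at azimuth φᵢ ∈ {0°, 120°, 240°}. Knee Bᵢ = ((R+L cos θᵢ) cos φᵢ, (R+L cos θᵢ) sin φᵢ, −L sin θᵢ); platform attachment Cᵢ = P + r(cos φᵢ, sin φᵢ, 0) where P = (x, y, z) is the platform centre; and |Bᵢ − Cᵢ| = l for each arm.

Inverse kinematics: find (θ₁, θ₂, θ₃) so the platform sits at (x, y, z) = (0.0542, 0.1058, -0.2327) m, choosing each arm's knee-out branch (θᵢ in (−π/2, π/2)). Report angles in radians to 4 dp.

θ₁ = 0.1741, θ₂ = 0.0870, θ₃ = 1.3089

φ1=0.0° → target in arm frame (0.0542, 0.1058)
  A cos θ + B sin θ = C:  0.0458·cos θ + -0.2327·sin θ = 0.0048
  √(A²+B²)=0.2372;  θ1 = -1.3765+1.5506 ≈ 0.1741
rotate P by −φ2: (0.0645, -0.0998, -0.2327)
  A=0.0355, B=-0.2327, C=(l²−L²−A²−y'²−z²)/(2L)=0.0151
  √(A²+B²)=0.2354;  θ2 = -1.4195+1.5065 ≈ 0.0870
φ3=240.0° → target in arm frame (-0.1187, -0.0060)
  A=0.2187, B=-0.2327, C=(l²−L²−A²−y'²−z²)/(2L)=-0.1681
  √(A²+B²)=0.3194;  θ3 = -0.8163+2.1252 ≈ 1.3089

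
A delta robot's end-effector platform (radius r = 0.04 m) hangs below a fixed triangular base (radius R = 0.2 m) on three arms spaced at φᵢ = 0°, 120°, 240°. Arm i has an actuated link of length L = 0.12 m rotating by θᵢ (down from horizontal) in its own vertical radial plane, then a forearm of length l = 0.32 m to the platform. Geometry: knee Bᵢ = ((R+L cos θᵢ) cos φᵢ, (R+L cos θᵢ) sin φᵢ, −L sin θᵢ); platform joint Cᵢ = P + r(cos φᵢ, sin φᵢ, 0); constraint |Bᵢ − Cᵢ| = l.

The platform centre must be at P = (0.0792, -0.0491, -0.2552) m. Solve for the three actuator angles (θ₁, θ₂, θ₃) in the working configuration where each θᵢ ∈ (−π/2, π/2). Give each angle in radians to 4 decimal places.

θ₁ = 0.0880, θ₂ = 1.2219, θ₃ = 0.6979

arm 1 (φ=0.0°): x'=0.0792, y'=-0.0491
  A=0.0808, B=-0.2552, C=(l²−L²−A²−y'²−z²)/(2L)=0.0581
  √(A²+B²)=0.2677;  θ1 = -1.2642+1.3522 ≈ 0.0880
φ2=120.0° → target in arm frame (-0.0821, -0.0440)
  e−x'=0.2421;  (l²−L²−(e−x')²−y'²−z²)/2L = -0.1570
  γ=atan2(-0.2552,0.2421)=-0.8117;  ψ=arccos(-0.4464)=2.0335;  θ2=γ+ψ≈1.2219
φ3=240.0° → target in arm frame (0.0029, 0.0931)
  A cos θ + B sin θ = C:  0.1571·cos θ + -0.2552·sin θ = -0.0436
  θ3 = atan2(B,A) + arccos(C/0.2997) = 0.6979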